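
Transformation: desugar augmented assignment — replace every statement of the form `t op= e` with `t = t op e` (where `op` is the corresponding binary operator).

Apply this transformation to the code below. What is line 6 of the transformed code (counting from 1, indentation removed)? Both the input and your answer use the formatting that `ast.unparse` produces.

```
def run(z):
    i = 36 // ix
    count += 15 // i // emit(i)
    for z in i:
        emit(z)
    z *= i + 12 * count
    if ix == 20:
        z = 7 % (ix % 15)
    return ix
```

z = z * (i + 12 * count)

Transformed code:
def run(z):
    i = 36 // ix
    count = count + 15 // i // emit(i)
    for z in i:
        emit(z)
    z = z * (i + 12 * count)
    if ix == 20:
        z = 7 % (ix % 15)
    return ix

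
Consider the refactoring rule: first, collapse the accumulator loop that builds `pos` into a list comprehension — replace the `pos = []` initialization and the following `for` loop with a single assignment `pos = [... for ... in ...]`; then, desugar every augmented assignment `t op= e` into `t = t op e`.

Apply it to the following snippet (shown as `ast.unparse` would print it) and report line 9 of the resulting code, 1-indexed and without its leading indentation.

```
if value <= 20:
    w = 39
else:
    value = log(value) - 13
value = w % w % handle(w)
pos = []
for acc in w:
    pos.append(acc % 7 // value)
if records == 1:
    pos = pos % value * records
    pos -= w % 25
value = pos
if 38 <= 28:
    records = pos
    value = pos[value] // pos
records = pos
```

pos = pos - w % 25

Transformed code:
if value <= 20:
    w = 39
else:
    value = log(value) - 13
value = w % w % handle(w)
pos = [acc % 7 // value for acc in w]
if records == 1:
    pos = pos % value * records
    pos = pos - w % 25
value = pos
if 38 <= 28:
    records = pos
    value = pos[value] // pos
records = pos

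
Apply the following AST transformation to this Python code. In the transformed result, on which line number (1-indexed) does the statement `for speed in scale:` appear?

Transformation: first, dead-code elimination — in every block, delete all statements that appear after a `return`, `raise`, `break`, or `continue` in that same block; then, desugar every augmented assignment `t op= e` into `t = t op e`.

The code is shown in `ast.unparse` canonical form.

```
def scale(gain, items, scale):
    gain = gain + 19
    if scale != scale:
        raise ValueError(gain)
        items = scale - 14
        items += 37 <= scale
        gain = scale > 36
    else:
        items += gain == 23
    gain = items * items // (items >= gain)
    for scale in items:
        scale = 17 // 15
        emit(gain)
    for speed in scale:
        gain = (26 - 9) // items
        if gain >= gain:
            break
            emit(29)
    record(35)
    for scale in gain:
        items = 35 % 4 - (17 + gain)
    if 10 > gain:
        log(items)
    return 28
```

11

Transformed code:
def scale(gain, items, scale):
    gain = gain + 19
    if scale != scale:
        raise ValueError(gain)
    else:
        items = items + (gain == 23)
    gain = items * items // (items >= gain)
    for scale in items:
        scale = 17 // 15
        emit(gain)
    for speed in scale:
        gain = (26 - 9) // items
        if gain >= gain:
            break
    record(35)
    for scale in gain:
        items = 35 % 4 - (17 + gain)
    if 10 > gain:
        log(items)
    return 28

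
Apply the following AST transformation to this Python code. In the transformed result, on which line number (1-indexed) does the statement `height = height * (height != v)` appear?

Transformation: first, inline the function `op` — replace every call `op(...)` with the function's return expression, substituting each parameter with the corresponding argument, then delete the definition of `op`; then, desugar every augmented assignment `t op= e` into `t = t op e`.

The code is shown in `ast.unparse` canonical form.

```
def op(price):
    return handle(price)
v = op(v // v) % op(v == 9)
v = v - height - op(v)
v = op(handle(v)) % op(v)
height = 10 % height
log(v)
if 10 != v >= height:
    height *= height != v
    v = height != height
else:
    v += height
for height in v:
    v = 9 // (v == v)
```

7

Transformed code:
v = handle(v // v) % handle(v == 9)
v = v - height - handle(v)
v = handle(handle(v)) % handle(v)
height = 10 % height
log(v)
if 10 != v >= height:
    height = height * (height != v)
    v = height != height
else:
    v = v + height
for height in v:
    v = 9 // (v == v)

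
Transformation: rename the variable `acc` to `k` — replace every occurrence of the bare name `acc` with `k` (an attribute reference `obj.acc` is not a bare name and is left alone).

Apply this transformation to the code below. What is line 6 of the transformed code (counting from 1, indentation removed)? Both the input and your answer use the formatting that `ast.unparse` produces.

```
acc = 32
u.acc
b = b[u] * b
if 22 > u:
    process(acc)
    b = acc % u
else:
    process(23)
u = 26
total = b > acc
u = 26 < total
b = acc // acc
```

Transformed code:
k = 32
u.acc
b = b[u] * b
if 22 > u:
    process(k)
    b = k % u
else:
    process(23)
u = 26
total = b > k
u = 26 < total
b = k // k

b = k % u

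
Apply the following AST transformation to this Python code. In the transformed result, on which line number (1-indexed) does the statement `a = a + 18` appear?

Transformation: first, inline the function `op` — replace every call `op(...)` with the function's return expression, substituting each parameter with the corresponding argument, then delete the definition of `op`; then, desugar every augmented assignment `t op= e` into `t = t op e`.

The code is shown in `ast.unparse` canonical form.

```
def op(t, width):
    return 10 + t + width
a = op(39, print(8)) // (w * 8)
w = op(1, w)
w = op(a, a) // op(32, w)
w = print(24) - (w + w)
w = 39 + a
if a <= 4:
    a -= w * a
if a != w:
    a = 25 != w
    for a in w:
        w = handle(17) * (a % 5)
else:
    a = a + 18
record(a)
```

Transformed code:
a = (10 + 39 + print(8)) // (w * 8)
w = 10 + 1 + w
w = (10 + a + a) // (10 + 32 + w)
w = print(24) - (w + w)
w = 39 + a
if a <= 4:
    a = a - w * a
if a != w:
    a = 25 != w
    for a in w:
        w = handle(17) * (a % 5)
else:
    a = a + 18
record(a)

13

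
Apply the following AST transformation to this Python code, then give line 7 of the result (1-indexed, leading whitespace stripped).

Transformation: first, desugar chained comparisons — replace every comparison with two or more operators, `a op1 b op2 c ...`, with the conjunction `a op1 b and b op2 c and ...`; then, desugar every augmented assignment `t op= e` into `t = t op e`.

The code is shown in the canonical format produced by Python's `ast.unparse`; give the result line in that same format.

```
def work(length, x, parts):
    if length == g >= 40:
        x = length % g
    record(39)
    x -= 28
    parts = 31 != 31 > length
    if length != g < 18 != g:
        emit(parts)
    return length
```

if length != g and g < 18 and (18 != g):

Transformed code:
def work(length, x, parts):
    if length == g and g >= 40:
        x = length % g
    record(39)
    x = x - 28
    parts = 31 != 31 and 31 > length
    if length != g and g < 18 and (18 != g):
        emit(parts)
    return length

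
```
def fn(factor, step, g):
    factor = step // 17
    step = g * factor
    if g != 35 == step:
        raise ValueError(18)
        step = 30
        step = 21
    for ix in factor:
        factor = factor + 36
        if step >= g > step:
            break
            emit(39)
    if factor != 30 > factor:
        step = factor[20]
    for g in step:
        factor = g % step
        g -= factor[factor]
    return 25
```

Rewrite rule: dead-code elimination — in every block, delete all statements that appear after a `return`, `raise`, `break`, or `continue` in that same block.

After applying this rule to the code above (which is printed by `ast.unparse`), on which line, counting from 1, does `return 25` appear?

15

Transformed code:
def fn(factor, step, g):
    factor = step // 17
    step = g * factor
    if g != 35 == step:
        raise ValueError(18)
    for ix in factor:
        factor = factor + 36
        if step >= g > step:
            break
    if factor != 30 > factor:
        step = factor[20]
    for g in step:
        factor = g % step
        g -= factor[factor]
    return 25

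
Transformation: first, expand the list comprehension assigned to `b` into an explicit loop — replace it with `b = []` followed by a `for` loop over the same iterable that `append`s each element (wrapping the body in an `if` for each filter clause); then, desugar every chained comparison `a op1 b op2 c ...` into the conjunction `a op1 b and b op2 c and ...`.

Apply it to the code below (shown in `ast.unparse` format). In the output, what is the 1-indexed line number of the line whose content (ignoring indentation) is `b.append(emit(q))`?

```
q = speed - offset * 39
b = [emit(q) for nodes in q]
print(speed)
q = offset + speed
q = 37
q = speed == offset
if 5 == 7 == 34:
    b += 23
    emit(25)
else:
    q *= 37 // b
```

Transformed code:
q = speed - offset * 39
b = []
for nodes in q:
    b.append(emit(q))
print(speed)
q = offset + speed
q = 37
q = speed == offset
if 5 == 7 and 7 == 34:
    b += 23
    emit(25)
else:
    q *= 37 // b

4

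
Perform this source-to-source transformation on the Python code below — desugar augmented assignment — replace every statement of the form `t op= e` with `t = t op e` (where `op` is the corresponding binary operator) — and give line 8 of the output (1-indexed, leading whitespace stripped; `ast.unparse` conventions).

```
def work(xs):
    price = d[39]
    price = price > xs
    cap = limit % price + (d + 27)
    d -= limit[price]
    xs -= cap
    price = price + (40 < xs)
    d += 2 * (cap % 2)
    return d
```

Transformed code:
def work(xs):
    price = d[39]
    price = price > xs
    cap = limit % price + (d + 27)
    d = d - limit[price]
    xs = xs - cap
    price = price + (40 < xs)
    d = d + 2 * (cap % 2)
    return d

d = d + 2 * (cap % 2)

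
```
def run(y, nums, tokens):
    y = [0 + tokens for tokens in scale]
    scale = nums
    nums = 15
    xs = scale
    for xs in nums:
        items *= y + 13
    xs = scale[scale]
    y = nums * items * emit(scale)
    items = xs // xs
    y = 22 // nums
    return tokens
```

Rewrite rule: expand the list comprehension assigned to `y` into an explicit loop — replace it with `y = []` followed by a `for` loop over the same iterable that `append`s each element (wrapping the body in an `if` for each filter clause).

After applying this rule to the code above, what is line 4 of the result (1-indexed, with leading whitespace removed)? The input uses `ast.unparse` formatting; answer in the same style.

Transformed code:
def run(y, nums, tokens):
    y = []
    for tokens in scale:
        y.append(0 + tokens)
    scale = nums
    nums = 15
    xs = scale
    for xs in nums:
        items *= y + 13
    xs = scale[scale]
    y = nums * items * emit(scale)
    items = xs // xs
    y = 22 // nums
    return tokens

y.append(0 + tokens)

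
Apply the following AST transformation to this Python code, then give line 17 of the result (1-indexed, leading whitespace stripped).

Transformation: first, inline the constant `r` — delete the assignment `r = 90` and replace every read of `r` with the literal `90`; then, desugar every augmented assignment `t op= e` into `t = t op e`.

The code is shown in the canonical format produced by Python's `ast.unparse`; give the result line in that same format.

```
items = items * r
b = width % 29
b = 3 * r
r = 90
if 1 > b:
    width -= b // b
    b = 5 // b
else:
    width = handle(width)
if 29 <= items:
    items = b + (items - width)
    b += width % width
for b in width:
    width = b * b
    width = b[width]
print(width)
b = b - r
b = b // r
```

b = b // 90

Transformed code:
items = items * 90
b = width % 29
b = 3 * 90
if 1 > b:
    width = width - b // b
    b = 5 // b
else:
    width = handle(width)
if 29 <= items:
    items = b + (items - width)
    b = b + width % width
for b in width:
    width = b * b
    width = b[width]
print(width)
b = b - 90
b = b // 90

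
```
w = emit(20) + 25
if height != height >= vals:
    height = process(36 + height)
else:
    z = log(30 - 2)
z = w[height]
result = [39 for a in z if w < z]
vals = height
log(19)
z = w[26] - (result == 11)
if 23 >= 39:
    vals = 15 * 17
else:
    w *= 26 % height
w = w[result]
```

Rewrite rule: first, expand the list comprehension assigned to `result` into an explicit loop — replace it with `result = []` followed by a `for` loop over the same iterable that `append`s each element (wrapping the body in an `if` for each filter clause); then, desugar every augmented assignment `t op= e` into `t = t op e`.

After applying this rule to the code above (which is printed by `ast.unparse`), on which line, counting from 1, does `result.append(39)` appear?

Transformed code:
w = emit(20) + 25
if height != height >= vals:
    height = process(36 + height)
else:
    z = log(30 - 2)
z = w[height]
result = []
for a in z:
    if w < z:
        result.append(39)
vals = height
log(19)
z = w[26] - (result == 11)
if 23 >= 39:
    vals = 15 * 17
else:
    w = w * (26 % height)
w = w[result]

10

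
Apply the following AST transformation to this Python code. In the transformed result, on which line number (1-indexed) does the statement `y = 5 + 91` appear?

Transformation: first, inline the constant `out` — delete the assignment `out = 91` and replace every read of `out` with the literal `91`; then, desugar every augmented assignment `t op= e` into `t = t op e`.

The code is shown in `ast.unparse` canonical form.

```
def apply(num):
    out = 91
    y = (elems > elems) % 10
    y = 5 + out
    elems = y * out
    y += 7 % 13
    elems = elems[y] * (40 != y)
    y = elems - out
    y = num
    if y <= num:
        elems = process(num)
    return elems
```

3

Transformed code:
def apply(num):
    y = (elems > elems) % 10
    y = 5 + 91
    elems = y * 91
    y = y + 7 % 13
    elems = elems[y] * (40 != y)
    y = elems - 91
    y = num
    if y <= num:
        elems = process(num)
    return elems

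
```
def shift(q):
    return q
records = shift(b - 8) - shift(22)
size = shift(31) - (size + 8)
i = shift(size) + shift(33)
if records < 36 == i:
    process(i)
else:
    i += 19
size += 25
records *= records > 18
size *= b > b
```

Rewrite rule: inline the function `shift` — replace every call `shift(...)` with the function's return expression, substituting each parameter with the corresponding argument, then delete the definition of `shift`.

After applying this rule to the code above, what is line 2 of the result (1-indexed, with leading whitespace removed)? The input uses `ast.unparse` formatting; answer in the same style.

Transformed code:
records = b - 8 - 22
size = 31 - (size + 8)
i = size + 33
if records < 36 == i:
    process(i)
else:
    i += 19
size += 25
records *= records > 18
size *= b > b

size = 31 - (size + 8)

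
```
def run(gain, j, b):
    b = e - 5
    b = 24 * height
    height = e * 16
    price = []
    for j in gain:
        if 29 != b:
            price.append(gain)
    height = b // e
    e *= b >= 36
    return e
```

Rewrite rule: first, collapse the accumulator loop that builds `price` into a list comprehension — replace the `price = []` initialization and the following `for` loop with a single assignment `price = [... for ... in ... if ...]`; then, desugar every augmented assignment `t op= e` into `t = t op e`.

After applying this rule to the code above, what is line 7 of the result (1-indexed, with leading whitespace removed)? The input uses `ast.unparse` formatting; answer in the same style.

Transformed code:
def run(gain, j, b):
    b = e - 5
    b = 24 * height
    height = e * 16
    price = [gain for j in gain if 29 != b]
    height = b // e
    e = e * (b >= 36)
    return e

e = e * (b >= 36)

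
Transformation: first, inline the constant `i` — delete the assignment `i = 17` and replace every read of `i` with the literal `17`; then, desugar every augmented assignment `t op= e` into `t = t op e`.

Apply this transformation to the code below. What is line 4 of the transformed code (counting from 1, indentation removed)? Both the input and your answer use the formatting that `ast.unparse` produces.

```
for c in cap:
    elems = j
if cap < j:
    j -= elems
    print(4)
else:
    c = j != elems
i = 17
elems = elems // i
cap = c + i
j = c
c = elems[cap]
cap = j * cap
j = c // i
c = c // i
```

Transformed code:
for c in cap:
    elems = j
if cap < j:
    j = j - elems
    print(4)
else:
    c = j != elems
elems = elems // 17
cap = c + 17
j = c
c = elems[cap]
cap = j * cap
j = c // 17
c = c // 17

j = j - elems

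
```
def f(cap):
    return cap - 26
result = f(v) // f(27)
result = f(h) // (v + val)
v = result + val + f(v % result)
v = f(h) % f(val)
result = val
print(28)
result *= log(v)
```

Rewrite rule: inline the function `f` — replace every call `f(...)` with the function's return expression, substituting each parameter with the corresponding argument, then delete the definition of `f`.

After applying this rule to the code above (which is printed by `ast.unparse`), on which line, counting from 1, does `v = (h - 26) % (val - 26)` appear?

Transformed code:
result = (v - 26) // (27 - 26)
result = (h - 26) // (v + val)
v = result + val + (v % result - 26)
v = (h - 26) % (val - 26)
result = val
print(28)
result *= log(v)

4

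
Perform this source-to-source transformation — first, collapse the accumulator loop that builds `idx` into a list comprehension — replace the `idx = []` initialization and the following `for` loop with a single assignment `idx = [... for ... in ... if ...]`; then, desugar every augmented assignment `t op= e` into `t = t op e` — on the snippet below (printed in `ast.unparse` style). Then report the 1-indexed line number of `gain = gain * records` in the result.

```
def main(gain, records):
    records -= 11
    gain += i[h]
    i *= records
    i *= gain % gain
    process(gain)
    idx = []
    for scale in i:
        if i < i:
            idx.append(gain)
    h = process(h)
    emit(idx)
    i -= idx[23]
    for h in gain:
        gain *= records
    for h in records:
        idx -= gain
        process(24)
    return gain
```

Transformed code:
def main(gain, records):
    records = records - 11
    gain = gain + i[h]
    i = i * records
    i = i * (gain % gain)
    process(gain)
    idx = [gain for scale in i if i < i]
    h = process(h)
    emit(idx)
    i = i - idx[23]
    for h in gain:
        gain = gain * records
    for h in records:
        idx = idx - gain
        process(24)
    return gain

12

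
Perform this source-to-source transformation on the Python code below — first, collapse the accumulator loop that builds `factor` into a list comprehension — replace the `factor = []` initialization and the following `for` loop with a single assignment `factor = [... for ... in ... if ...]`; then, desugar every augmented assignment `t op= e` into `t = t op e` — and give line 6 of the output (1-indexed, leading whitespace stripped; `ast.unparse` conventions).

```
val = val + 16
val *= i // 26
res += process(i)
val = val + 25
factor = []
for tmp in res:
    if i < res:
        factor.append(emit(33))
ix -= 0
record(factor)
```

ix = ix - 0

Transformed code:
val = val + 16
val = val * (i // 26)
res = res + process(i)
val = val + 25
factor = [emit(33) for tmp in res if i < res]
ix = ix - 0
record(factor)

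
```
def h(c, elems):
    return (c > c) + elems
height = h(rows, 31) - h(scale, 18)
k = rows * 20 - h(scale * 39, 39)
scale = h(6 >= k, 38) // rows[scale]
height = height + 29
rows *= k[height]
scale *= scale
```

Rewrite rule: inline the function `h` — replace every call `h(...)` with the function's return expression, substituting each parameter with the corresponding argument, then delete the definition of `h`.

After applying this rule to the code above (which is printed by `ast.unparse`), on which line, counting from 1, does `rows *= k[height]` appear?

5

Transformed code:
height = (rows > rows) + 31 - ((scale > scale) + 18)
k = rows * 20 - ((scale * 39 > scale * 39) + 39)
scale = (((6 >= k) > (6 >= k)) + 38) // rows[scale]
height = height + 29
rows *= k[height]
scale *= scale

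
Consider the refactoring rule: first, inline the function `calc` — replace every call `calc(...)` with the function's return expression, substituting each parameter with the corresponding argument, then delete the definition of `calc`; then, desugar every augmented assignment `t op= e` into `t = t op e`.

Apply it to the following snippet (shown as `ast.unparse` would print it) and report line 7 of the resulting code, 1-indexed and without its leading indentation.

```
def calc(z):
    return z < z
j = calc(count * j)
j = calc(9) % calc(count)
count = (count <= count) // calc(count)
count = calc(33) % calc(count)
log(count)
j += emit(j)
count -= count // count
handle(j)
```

count = count - count // count

Transformed code:
j = count * j < count * j
j = (9 < 9) % (count < count)
count = (count <= count) // (count < count)
count = (33 < 33) % (count < count)
log(count)
j = j + emit(j)
count = count - count // count
handle(j)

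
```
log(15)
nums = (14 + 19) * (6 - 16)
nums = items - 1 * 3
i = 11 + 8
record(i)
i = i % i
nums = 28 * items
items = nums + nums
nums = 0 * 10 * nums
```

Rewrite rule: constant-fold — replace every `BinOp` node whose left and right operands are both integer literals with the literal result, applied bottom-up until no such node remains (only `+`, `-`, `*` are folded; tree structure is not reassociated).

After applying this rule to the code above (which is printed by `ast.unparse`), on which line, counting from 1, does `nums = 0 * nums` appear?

9

Transformed code:
log(15)
nums = -330
nums = items - 3
i = 19
record(i)
i = i % i
nums = 28 * items
items = nums + nums
nums = 0 * nums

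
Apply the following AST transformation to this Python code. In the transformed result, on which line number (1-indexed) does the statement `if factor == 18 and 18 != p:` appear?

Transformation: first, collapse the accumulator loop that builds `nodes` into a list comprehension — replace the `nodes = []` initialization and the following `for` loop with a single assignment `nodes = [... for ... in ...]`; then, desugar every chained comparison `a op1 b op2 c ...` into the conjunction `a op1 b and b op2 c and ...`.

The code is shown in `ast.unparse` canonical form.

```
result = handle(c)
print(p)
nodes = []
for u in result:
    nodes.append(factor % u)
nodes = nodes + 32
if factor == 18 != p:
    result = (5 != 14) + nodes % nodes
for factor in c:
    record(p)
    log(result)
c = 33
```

5

Transformed code:
result = handle(c)
print(p)
nodes = [factor % u for u in result]
nodes = nodes + 32
if factor == 18 and 18 != p:
    result = (5 != 14) + nodes % nodes
for factor in c:
    record(p)
    log(result)
c = 33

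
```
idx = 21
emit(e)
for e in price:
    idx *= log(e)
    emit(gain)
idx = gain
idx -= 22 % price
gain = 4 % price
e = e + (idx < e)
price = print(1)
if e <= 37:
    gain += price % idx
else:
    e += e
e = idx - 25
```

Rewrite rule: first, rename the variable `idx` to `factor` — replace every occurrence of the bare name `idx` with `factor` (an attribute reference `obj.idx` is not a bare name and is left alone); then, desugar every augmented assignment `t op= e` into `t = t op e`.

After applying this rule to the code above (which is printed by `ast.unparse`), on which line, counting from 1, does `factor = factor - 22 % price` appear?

Transformed code:
factor = 21
emit(e)
for e in price:
    factor = factor * log(e)
    emit(gain)
factor = gain
factor = factor - 22 % price
gain = 4 % price
e = e + (factor < e)
price = print(1)
if e <= 37:
    gain = gain + price % factor
else:
    e = e + e
e = factor - 25

7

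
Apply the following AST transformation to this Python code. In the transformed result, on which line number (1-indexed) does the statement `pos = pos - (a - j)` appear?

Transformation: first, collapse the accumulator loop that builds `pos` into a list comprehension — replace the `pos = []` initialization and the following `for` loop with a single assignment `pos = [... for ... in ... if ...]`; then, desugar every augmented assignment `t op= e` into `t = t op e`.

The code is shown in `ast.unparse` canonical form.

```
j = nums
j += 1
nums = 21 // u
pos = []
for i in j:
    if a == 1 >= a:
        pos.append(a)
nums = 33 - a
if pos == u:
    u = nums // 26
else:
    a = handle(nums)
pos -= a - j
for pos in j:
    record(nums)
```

10

Transformed code:
j = nums
j = j + 1
nums = 21 // u
pos = [a for i in j if a == 1 >= a]
nums = 33 - a
if pos == u:
    u = nums // 26
else:
    a = handle(nums)
pos = pos - (a - j)
for pos in j:
    record(nums)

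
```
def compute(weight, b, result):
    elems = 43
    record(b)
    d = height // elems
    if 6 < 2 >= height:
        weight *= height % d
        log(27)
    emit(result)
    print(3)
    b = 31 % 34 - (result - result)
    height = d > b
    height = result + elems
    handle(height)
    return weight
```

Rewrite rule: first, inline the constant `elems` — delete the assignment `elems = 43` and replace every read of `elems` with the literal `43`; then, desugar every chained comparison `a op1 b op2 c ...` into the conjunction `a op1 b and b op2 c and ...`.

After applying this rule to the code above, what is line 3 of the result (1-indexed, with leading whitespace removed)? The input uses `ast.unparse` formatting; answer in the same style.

Transformed code:
def compute(weight, b, result):
    record(b)
    d = height // 43
    if 6 < 2 and 2 >= height:
        weight *= height % d
        log(27)
    emit(result)
    print(3)
    b = 31 % 34 - (result - result)
    height = d > b
    height = result + 43
    handle(height)
    return weight

d = height // 43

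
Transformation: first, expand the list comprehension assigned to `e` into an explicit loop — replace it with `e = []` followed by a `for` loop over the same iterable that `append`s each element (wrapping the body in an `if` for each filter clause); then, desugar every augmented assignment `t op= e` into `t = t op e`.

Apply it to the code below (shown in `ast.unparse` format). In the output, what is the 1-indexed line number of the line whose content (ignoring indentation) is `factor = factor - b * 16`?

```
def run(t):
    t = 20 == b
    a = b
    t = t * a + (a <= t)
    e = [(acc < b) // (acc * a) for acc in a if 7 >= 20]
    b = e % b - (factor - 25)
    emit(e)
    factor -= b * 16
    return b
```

11

Transformed code:
def run(t):
    t = 20 == b
    a = b
    t = t * a + (a <= t)
    e = []
    for acc in a:
        if 7 >= 20:
            e.append((acc < b) // (acc * a))
    b = e % b - (factor - 25)
    emit(e)
    factor = factor - b * 16
    return b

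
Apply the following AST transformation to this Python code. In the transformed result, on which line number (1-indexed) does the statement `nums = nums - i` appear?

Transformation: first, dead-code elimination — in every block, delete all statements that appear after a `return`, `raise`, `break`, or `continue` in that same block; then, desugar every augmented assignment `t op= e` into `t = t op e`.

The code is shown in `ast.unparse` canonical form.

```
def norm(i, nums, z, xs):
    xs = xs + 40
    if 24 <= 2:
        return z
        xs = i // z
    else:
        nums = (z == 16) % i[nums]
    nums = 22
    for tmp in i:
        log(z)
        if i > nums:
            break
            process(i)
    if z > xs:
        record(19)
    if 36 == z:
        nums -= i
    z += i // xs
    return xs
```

15

Transformed code:
def norm(i, nums, z, xs):
    xs = xs + 40
    if 24 <= 2:
        return z
    else:
        nums = (z == 16) % i[nums]
    nums = 22
    for tmp in i:
        log(z)
        if i > nums:
            break
    if z > xs:
        record(19)
    if 36 == z:
        nums = nums - i
    z = z + i // xs
    return xs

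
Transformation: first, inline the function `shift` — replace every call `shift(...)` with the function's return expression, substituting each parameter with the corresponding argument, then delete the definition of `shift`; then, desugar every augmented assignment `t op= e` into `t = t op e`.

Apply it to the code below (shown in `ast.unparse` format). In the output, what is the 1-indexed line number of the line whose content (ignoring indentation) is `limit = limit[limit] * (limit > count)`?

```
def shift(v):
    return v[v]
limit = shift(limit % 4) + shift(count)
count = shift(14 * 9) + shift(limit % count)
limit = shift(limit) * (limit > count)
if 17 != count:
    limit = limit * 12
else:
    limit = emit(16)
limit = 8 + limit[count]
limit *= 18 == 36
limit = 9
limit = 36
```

3

Transformed code:
limit = (limit % 4)[limit % 4] + count[count]
count = (14 * 9)[14 * 9] + (limit % count)[limit % count]
limit = limit[limit] * (limit > count)
if 17 != count:
    limit = limit * 12
else:
    limit = emit(16)
limit = 8 + limit[count]
limit = limit * (18 == 36)
limit = 9
limit = 36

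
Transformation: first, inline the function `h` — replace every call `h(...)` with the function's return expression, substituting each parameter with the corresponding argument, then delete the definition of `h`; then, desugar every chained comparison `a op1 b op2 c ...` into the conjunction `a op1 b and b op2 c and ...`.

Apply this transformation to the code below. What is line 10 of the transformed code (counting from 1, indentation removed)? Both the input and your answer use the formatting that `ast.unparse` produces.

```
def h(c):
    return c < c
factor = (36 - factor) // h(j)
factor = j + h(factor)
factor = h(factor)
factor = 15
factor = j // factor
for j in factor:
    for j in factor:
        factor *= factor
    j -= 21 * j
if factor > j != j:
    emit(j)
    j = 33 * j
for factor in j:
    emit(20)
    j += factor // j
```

if factor > j and j != j:

Transformed code:
factor = (36 - factor) // (j < j)
factor = j + (factor < factor)
factor = factor < factor
factor = 15
factor = j // factor
for j in factor:
    for j in factor:
        factor *= factor
    j -= 21 * j
if factor > j and j != j:
    emit(j)
    j = 33 * j
for factor in j:
    emit(20)
    j += factor // j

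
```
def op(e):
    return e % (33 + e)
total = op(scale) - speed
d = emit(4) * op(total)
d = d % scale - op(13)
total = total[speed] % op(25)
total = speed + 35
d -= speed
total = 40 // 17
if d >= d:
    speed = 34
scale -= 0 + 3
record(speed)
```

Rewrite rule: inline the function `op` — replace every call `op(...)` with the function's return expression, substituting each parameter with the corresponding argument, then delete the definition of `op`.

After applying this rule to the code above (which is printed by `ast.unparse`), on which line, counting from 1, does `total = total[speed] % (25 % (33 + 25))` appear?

4

Transformed code:
total = scale % (33 + scale) - speed
d = emit(4) * (total % (33 + total))
d = d % scale - 13 % (33 + 13)
total = total[speed] % (25 % (33 + 25))
total = speed + 35
d -= speed
total = 40 // 17
if d >= d:
    speed = 34
scale -= 0 + 3
record(speed)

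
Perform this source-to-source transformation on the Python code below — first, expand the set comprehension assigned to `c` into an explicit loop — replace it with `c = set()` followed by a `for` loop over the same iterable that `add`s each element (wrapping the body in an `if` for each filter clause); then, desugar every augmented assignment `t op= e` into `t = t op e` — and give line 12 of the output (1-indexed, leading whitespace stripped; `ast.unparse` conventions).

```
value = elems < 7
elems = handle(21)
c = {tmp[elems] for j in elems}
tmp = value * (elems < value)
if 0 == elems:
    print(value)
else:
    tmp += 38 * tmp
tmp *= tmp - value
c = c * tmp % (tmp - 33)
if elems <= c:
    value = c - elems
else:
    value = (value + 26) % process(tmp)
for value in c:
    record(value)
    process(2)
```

Transformed code:
value = elems < 7
elems = handle(21)
c = set()
for j in elems:
    c.add(tmp[elems])
tmp = value * (elems < value)
if 0 == elems:
    print(value)
else:
    tmp = tmp + 38 * tmp
tmp = tmp * (tmp - value)
c = c * tmp % (tmp - 33)
if elems <= c:
    value = c - elems
else:
    value = (value + 26) % process(tmp)
for value in c:
    record(value)
    process(2)

c = c * tmp % (tmp - 33)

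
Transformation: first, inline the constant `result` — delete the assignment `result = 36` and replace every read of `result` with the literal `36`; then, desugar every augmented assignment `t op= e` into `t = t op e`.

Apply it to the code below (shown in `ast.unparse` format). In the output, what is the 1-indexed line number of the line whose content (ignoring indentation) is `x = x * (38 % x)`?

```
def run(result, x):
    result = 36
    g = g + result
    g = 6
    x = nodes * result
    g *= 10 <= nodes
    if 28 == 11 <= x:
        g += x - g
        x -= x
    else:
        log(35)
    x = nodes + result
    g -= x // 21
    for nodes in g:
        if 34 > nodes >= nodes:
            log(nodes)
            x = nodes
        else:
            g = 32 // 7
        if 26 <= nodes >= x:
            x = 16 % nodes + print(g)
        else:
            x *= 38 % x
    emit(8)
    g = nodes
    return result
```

Transformed code:
def run(result, x):
    g = g + 36
    g = 6
    x = nodes * 36
    g = g * (10 <= nodes)
    if 28 == 11 <= x:
        g = g + (x - g)
        x = x - x
    else:
        log(35)
    x = nodes + 36
    g = g - x // 21
    for nodes in g:
        if 34 > nodes >= nodes:
            log(nodes)
            x = nodes
        else:
            g = 32 // 7
        if 26 <= nodes >= x:
            x = 16 % nodes + print(g)
        else:
            x = x * (38 % x)
    emit(8)
    g = nodes
    return 36

22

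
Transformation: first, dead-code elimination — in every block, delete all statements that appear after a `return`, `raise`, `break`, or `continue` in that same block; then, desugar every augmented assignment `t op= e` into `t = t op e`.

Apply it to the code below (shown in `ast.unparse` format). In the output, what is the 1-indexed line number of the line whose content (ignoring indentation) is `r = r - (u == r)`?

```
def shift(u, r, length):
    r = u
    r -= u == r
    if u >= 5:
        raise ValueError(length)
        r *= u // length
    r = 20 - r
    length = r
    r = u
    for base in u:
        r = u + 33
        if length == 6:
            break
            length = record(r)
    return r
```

Transformed code:
def shift(u, r, length):
    r = u
    r = r - (u == r)
    if u >= 5:
        raise ValueError(length)
    r = 20 - r
    length = r
    r = u
    for base in u:
        r = u + 33
        if length == 6:
            break
    return r

3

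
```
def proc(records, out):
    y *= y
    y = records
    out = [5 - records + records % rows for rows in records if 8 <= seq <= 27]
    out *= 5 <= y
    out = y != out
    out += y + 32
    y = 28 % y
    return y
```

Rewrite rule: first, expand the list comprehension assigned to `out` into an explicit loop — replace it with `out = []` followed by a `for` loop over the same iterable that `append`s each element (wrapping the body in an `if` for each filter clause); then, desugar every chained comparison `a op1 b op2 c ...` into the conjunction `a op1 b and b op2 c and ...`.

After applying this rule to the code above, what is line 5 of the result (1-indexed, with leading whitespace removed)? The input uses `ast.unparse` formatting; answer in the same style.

Transformed code:
def proc(records, out):
    y *= y
    y = records
    out = []
    for rows in records:
        if 8 <= seq and seq <= 27:
            out.append(5 - records + records % rows)
    out *= 5 <= y
    out = y != out
    out += y + 32
    y = 28 % y
    return y

for rows in records:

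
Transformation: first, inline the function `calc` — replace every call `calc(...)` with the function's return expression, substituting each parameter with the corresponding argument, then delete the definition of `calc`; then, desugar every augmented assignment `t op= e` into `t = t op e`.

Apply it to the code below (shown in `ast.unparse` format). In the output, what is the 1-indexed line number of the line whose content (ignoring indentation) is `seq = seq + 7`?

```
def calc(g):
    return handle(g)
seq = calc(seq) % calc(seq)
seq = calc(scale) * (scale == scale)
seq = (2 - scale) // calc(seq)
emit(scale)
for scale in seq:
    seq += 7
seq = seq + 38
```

Transformed code:
seq = handle(seq) % handle(seq)
seq = handle(scale) * (scale == scale)
seq = (2 - scale) // handle(seq)
emit(scale)
for scale in seq:
    seq = seq + 7
seq = seq + 38

6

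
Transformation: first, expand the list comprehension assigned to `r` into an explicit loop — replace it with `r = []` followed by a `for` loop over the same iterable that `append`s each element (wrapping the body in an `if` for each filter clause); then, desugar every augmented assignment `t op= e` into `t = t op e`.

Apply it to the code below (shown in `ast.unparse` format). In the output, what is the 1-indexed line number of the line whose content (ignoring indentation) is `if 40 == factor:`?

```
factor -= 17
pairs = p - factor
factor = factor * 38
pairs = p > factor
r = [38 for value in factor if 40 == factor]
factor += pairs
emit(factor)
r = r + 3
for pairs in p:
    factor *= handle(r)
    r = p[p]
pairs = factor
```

Transformed code:
factor = factor - 17
pairs = p - factor
factor = factor * 38
pairs = p > factor
r = []
for value in factor:
    if 40 == factor:
        r.append(38)
factor = factor + pairs
emit(factor)
r = r + 3
for pairs in p:
    factor = factor * handle(r)
    r = p[p]
pairs = factor

7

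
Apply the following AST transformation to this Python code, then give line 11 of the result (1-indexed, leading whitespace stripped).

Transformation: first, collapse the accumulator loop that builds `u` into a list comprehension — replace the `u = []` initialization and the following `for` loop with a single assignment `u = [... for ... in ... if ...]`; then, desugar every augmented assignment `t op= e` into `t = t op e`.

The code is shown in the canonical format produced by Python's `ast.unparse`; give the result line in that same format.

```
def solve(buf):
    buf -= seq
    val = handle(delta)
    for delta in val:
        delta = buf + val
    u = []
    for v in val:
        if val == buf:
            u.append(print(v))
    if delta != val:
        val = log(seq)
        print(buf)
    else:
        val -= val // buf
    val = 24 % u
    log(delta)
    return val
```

val = val - val // buf

Transformed code:
def solve(buf):
    buf = buf - seq
    val = handle(delta)
    for delta in val:
        delta = buf + val
    u = [print(v) for v in val if val == buf]
    if delta != val:
        val = log(seq)
        print(buf)
    else:
        val = val - val // buf
    val = 24 % u
    log(delta)
    return val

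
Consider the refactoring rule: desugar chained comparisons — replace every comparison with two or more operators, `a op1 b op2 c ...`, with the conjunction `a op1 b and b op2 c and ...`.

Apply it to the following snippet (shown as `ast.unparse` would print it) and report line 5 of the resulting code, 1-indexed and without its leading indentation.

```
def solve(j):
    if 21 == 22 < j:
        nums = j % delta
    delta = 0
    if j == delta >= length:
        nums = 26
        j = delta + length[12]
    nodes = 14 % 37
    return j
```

Transformed code:
def solve(j):
    if 21 == 22 and 22 < j:
        nums = j % delta
    delta = 0
    if j == delta and delta >= length:
        nums = 26
        j = delta + length[12]
    nodes = 14 % 37
    return j

if j == delta and delta >= length:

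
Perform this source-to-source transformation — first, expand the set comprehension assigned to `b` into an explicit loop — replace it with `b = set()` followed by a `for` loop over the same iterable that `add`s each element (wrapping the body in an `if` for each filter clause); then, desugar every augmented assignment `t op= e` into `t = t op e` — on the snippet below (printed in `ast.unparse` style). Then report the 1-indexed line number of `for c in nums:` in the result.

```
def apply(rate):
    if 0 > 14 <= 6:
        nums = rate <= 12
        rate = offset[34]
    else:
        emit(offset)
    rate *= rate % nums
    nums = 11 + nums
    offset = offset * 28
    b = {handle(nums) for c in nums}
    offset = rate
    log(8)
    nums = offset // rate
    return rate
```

11

Transformed code:
def apply(rate):
    if 0 > 14 <= 6:
        nums = rate <= 12
        rate = offset[34]
    else:
        emit(offset)
    rate = rate * (rate % nums)
    nums = 11 + nums
    offset = offset * 28
    b = set()
    for c in nums:
        b.add(handle(nums))
    offset = rate
    log(8)
    nums = offset // rate
    return rate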